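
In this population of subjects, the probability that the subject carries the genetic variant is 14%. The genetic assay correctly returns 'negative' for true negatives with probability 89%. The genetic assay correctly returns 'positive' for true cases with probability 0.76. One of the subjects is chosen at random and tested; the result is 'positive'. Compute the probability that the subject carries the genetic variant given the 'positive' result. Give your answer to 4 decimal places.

Write H for 'the subject carries the genetic variant'. Prior odds H:¬H = 0.14/0.86 = 0.16279. For the 'positive' outcome, the likelihood ratio is 0.76/0.11 = 6.9091.
Posterior odds = 0.16279 × 6.9091 = 1.1247, so P(H|E) = 1.1247/(1+1.1247) = 0.5294.

P(H | E) ≈ 0.5294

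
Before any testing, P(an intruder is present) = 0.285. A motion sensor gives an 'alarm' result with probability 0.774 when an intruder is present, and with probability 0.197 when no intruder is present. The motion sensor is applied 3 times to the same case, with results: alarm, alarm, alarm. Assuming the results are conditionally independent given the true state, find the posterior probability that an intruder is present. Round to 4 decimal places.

Let H be the event that an intruder is present; start with P(H) = 0.285. P('alarm'|H) = 0.774, P('alarm'|¬H) = 0.197.
Update on result 1 ('alarm'): P(H) ← 0.774·0.2850 / (0.774·0.2850 + 0.197·0.7150) = 0.22059/0.36145 = 0.6103.
Update on result 2 ('alarm'): P(H) ← 0.774·0.6103 / (0.774·0.6103 + 0.197·0.3897) = 0.47237/0.54914 = 0.8602.
Update on result 3 ('alarm'): P(H) ← 0.774·0.8602 / (0.774·0.8602 + 0.197·0.1398) = 0.66579/0.69333 = 0.9603.

Posterior P(H) ≈ 0.9603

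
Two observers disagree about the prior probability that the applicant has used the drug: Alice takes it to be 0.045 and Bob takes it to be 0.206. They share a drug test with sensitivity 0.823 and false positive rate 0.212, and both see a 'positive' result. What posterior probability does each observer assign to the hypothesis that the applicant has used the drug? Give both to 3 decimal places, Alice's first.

P('+'|H) = 0.823, P('+'|¬H) = 0.212.
Alice: numerator 0.823·0.045 = 0.037035; evidence = 0.037035+0.212·0.955 = 0.23949; posterior = 0.155.
Bob: numerator 0.823·0.206 = 0.16954; evidence = 0.16954+0.212·0.794 = 0.33787; posterior = 0.502.

Alice: 0.155; Bob: 0.502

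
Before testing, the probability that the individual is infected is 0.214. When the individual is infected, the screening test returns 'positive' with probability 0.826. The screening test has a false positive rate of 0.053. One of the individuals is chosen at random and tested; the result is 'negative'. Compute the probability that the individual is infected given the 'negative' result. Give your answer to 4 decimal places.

P(H | E) ≈ 0.0476

Let H be the event that the individual is infected. P(H) = 0.214, so P(¬H) = 0.786. With E the 'negative' result, P(E|H) = 0.174 and P(E|¬H) = 0.947.
P(E) = 0.174·0.214 + 0.947·0.786 = 0.037236 + 0.74434 = 0.78158.
By Bayes' theorem, P(H|E) = 0.037236 / 0.78158 = 0.0476.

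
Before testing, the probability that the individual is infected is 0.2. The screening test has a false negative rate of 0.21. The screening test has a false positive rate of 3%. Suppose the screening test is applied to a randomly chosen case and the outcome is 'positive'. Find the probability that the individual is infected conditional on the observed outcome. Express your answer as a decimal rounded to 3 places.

P(H | E) ≈ 0.868

Write H for 'the individual is infected'. Prior odds H:¬H = 0.2/0.8 = 0.25000. For the 'positive' outcome, the likelihood ratio is 0.79/0.03 = 26.333.
Posterior odds = 0.25000 × 26.333 = 6.5833, so P(H|E) = 6.5833/(1+6.5833) = 0.868.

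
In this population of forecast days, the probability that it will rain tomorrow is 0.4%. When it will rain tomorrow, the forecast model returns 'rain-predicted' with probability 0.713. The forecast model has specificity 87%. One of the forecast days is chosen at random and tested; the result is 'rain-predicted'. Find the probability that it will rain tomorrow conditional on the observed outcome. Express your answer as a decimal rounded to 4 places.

P(H | E) ≈ 0.0216

Write H for 'it will rain tomorrow'. Prior odds H:¬H = 0.004/0.996 = 0.0040161. For the 'rain-predicted' outcome, the likelihood ratio is 0.713/0.13 = 5.4846.
Posterior odds = 0.0040161 × 5.4846 = 0.022027, so P(H|E) = 0.022027/(1+0.022027) = 0.0216.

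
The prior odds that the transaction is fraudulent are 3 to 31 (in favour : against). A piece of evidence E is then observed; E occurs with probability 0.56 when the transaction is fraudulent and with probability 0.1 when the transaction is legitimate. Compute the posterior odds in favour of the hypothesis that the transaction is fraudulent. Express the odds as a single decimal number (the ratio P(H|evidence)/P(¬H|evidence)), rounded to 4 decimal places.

Prior odds = 3/31 = 0.096774.
Likelihood ratio for E = 0.56/0.1 = 5.6000.
Posterior odds = prior odds × LR = 0.54194.

Posterior odds ≈ 0.5419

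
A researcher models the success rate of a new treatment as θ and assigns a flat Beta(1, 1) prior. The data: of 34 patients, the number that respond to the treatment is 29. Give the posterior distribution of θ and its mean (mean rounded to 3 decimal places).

Observing 29 successes and 5 failures updates Beta(1, 1) by adding the success and failure counts to the two shape parameters: α = 1+29 = 30, β = 1+5 = 6.
Posterior mean = α/(α+β) = 30/36 = 0.833.

Posterior: Beta(30, 6); mean ≈ 0.833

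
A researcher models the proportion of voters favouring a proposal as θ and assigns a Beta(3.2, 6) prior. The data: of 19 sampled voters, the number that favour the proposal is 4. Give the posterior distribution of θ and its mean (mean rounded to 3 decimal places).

Posterior: Beta(7.2, 21); mean ≈ 0.255

The binomial likelihood is conjugate to the Beta prior: with 4 successes and 15 failures, the posterior is Beta(3.2+4, 6+15) = Beta(7.2, 21).
E[θ | data] = 7.2/(7.2+21) = 0.255.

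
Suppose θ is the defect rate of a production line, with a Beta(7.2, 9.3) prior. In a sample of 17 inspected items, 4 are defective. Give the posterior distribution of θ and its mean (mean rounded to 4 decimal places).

The binomial likelihood is conjugate to the Beta prior: with 4 successes and 13 failures, the posterior is Beta(7.2+4, 9.3+13) = Beta(11.2, 22.3).
Posterior mean = α/(α+β) = 11.2/33.5 = 0.3343.

Posterior: Beta(11.2, 22.3); mean ≈ 0.3343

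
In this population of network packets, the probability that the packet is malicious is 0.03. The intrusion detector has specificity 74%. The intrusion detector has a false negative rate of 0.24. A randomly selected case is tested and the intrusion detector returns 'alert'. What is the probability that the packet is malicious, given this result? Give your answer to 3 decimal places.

Write H for 'the packet is malicious'. Prior odds H:¬H = 0.03/0.97 = 0.030928. For the 'alert' outcome, the likelihood ratio is 0.76/0.26 = 2.9231.
Posterior odds = 0.030928 × 2.9231 = 0.090404, so P(H|E) = 0.090404/(1+0.090404) = 0.083.

P(H | E) ≈ 0.083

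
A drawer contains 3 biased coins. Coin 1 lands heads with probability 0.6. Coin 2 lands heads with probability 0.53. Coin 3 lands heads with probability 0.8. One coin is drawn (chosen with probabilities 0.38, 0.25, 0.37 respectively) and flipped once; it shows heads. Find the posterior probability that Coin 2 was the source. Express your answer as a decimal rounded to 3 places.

P(heads|C1) = 0.6; P(heads|C2) = 0.53; P(heads|C3) = 0.8.
Prior × likelihood for each source: 0.38·0.6=0.2280, 0.25·0.53=0.1325, 0.37·0.8=0.2960. Summing gives P(heads) = 0.65650.
P(Coin 2 | heads) = 0.1325 / 0.65650 = 0.202.

Posterior probability ≈ 0.202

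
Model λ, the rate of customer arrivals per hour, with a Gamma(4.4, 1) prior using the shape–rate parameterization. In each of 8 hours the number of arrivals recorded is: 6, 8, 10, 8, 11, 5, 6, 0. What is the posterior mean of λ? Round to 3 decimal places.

Posterior mean ≈ 6.489

Total count ∑xᵢ = 54 over n = 8 hours.
Gamma is conjugate to the Poisson likelihood: posterior is Gamma(shape = 4.4+54 = 58.4, rate = 1+8 = 9).
Posterior mean = shape/rate = 58.4/9 = 6.489.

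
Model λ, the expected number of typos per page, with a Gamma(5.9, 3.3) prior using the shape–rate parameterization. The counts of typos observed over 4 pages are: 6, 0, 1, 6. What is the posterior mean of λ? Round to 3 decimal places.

Posterior mean ≈ 2.589

Total count ∑xᵢ = 13 over n = 4 pages.
Gamma is conjugate to the Poisson likelihood: posterior is Gamma(shape = 5.9+13 = 18.9, rate = 3.3+4 = 7.3).
E[λ | data] = 18.9/7.3 = 2.589.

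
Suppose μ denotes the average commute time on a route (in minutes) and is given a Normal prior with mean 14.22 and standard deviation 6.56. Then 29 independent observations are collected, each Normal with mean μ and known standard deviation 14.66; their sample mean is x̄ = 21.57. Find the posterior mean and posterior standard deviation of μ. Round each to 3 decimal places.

Prior precision 1/τ₀² = 1/6.56² = 0.0232377; data precision n/σ² = 29/14.66² = 0.134937.
Posterior precision = 0.0232377 + 0.134937 = 0.158174, giving posterior SD = 1/√0.158174 = 2.514.
Posterior mean = (0.0232377·14.22 + 0.134937·21.57) / 0.158174 = 20.490.

Posterior mean ≈ 20.490; posterior SD ≈ 2.514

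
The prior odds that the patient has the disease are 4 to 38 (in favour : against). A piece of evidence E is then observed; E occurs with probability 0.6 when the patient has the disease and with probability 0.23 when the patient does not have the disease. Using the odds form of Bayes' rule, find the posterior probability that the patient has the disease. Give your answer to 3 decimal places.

Prior odds = 4/38 = 0.10526. In log-odds, ln(0.10526) = -2.2513.
Add log likelihood ratio: ln(2.6087) = 0.95885.
Posterior log-odds = -1.2924, so posterior odds = exp(-1.2924) = 0.27460. Converting, P(H|E) = 0.27460/1.2746 = 0.215.

Posterior probability ≈ 0.215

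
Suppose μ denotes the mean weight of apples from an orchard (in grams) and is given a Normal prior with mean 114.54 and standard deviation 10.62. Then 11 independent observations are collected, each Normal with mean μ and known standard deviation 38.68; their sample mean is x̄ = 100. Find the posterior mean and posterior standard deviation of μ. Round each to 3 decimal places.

With known σ, the Normal prior is conjugate. Weight on the data is w = (n/σ²)/(n/σ² + 1/τ₀²) = 0.00735224/(0.00735224+0.00886647) = 0.45332.
Posterior mean = w·x̄ + (1−w)·μ₀ = 0.45332·100 + 0.54668·114.54 = 107.949. Posterior variance = 1/(0.00735224+0.00886647) = 61.6572, so SD = 7.852.

Posterior mean ≈ 107.949; posterior SD ≈ 7.852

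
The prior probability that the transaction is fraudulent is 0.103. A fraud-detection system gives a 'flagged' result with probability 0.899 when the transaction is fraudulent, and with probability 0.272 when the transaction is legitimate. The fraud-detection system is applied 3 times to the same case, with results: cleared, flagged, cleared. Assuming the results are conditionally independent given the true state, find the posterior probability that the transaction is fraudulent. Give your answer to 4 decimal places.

With H the event that the transaction is fraudulent, the joint likelihood of the observed sequence is P(data|H) = 0.101·0.899·0.101 = 0.0091707 and P(data|¬H) = 0.728·0.272·0.728 = 0.14416.
Bayes: P(H|data) = 0.103·0.0091707 / (0.103·0.0091707 + 0.897·0.14416) = 0.00094458/0.13025 = 0.0073.

Posterior P(H) ≈ 0.0073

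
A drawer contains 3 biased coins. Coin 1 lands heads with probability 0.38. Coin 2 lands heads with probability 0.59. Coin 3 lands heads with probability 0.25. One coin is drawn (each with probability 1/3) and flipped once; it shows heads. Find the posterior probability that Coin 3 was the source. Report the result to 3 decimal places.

Tabulate prior·likelihood by source: [1] prior 0.333333, lik 0.38, product 0.1267; [2] prior 0.333333, lik 0.59, product 0.1967; [3] prior 0.333333, lik 0.25, product 0.08333.
Normalizing constant = 0.40667; the posterior for Coin 3 is its product over the sum, 0.08333/0.40667 = 0.205.

Posterior probability ≈ 0.205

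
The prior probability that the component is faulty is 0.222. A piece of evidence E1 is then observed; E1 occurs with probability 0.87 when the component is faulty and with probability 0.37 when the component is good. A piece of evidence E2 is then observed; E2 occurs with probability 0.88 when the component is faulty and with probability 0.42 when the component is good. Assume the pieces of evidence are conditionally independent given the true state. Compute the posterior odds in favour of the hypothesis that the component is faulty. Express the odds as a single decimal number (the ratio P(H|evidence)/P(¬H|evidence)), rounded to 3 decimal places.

Posterior odds ≈ 1.406

Prior odds = 0.222/(1−0.222) = 0.28535.
Likelihood ratio for E1 = 0.87/0.37 = 2.3514.
Likelihood ratio for E2 = 0.88/0.42 = 2.0952.
Posterior odds = prior odds × LR₁ × LR₂ = 1.4058.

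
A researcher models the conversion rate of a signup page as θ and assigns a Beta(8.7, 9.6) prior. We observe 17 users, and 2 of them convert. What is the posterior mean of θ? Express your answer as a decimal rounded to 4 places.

Posterior mean ≈ 0.3031

The binomial likelihood is conjugate to the Beta prior: with 2 successes and 15 failures, the posterior is Beta(8.7+2, 9.6+15) = Beta(10.7, 24.6).
E[θ | data] = 10.7/(10.7+24.6) = 0.3031.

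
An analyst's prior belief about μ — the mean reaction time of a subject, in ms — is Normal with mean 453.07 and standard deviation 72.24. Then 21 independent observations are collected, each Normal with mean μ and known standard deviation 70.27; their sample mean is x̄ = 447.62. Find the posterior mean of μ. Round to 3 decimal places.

Prior precision 1/τ₀² = 1/72.24² = 0.00019162; data precision n/σ² = 21/70.27² = 0.00425284.
Posterior precision = 0.00019162 + 0.00425284 = 0.00444446.
Posterior mean = (0.00019162·453.07 + 0.00425284·447.62) / 0.00444446 = 447.855.

Posterior mean ≈ 447.855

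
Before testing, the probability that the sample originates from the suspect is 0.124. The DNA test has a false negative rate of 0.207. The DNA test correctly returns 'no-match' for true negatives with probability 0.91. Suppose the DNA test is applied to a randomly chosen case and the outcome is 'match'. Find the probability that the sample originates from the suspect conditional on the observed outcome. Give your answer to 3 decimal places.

P(H | E) ≈ 0.555

Let H be the event that the sample originates from the suspect. P(H) = 0.124, so P(¬H) = 0.876. With E the 'match' result, P(E|H) = 0.793 and P(E|¬H) = 0.09.
P(E) = 0.793·0.124 + 0.09·0.876 = 0.098332 + 0.078840 = 0.17717.
By Bayes' theorem, P(H|E) = 0.098332 / 0.17717 = 0.555.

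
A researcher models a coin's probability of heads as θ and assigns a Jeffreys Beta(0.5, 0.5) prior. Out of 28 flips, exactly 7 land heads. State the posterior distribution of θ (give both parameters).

Posterior: Beta(7.5, 21.5)

The binomial likelihood is conjugate to the Beta prior: with 7 successes and 21 failures, the posterior is Beta(0.5+7, 0.5+21) = Beta(7.5, 21.5).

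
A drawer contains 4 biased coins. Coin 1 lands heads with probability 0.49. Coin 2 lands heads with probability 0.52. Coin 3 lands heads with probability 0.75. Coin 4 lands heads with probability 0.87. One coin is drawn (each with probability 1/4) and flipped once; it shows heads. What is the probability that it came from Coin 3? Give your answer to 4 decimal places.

Posterior probability ≈ 0.2852

Tabulate prior·likelihood by source: [1] prior 0.25, lik 0.49, product 0.1225; [2] prior 0.25, lik 0.52, product 0.1300; [3] prior 0.25, lik 0.75, product 0.1875; [4] prior 0.25, lik 0.87, product 0.2175.
Normalizing constant = 0.65750; the posterior for Coin 3 is its product over the sum, 0.1875/0.65750 = 0.2852.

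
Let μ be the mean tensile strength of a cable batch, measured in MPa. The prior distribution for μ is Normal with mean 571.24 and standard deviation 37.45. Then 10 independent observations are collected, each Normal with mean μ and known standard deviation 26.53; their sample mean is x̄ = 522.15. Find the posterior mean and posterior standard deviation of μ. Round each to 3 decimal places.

With known σ, the Normal prior is conjugate. Weight on the data is w = (n/σ²)/(n/σ² + 1/τ₀²) = 0.0142078/(0.0142078+0.00071301) = 0.95221.
Posterior mean = w·x̄ + (1−w)·μ₀ = 0.95221·522.15 + 0.047786·571.24 = 524.496. Posterior variance = 1/(0.0142078+0.00071301) = 67.0207, so SD = 8.187.

Posterior mean ≈ 524.496; posterior SD ≈ 8.187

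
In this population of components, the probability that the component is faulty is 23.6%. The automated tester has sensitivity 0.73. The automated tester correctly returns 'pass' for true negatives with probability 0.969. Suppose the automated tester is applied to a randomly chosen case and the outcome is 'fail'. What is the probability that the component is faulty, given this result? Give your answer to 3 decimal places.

P(H | E) ≈ 0.879

Write H for 'the component is faulty'. Prior odds H:¬H = 0.236/0.764 = 0.30890. For the 'fail' outcome, the likelihood ratio is 0.73/0.031 = 23.548.
Posterior odds = 0.30890 × 23.548 = 7.2741, so P(H|E) = 7.2741/(1+7.2741) = 0.879.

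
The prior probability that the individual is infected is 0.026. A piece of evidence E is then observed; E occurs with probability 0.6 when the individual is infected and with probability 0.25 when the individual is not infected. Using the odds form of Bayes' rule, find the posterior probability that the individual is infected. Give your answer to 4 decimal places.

Posterior probability ≈ 0.0602

Prior odds = 0.026/(1−0.026) = 0.026694. In log-odds, ln(0.026694) = -3.6233.
Add log likelihood ratio: ln(2.4000) = 0.87547.
Posterior log-odds = -2.7478, so posterior odds = exp(-2.7478) = 0.064066. Converting, P(H|E) = 0.064066/1.0641 = 0.0602.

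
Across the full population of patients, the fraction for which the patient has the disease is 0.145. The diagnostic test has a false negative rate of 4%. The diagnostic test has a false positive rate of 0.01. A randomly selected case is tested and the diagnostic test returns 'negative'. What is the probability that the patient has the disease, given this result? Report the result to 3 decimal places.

Write H for 'the patient has the disease'. Prior odds H:¬H = 0.145/0.855 = 0.16959. For the 'negative' outcome, the likelihood ratio is 0.04/0.99 = 0.040404.
Posterior odds = 0.16959 × 0.040404 = 0.0068521, so P(H|E) = 0.0068521/(1+0.0068521) = 0.007.

P(H | E) ≈ 0.007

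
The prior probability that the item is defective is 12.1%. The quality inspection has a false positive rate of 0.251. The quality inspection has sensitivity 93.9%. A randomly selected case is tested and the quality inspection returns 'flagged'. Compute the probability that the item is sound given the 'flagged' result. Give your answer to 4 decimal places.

Write H for 'the item is defective'. Prior odds H:¬H = 0.121/0.879 = 0.13766. For the 'flagged' outcome, the likelihood ratio is 0.939/0.251 = 3.7410.
Posterior odds = 0.13766 × 3.7410 = 0.51498, so P(H|E) = 0.51498/(1+0.51498) = 0.3399. Then P(¬H|E) = 1 − 0.3399 = 0.6601.

P(¬H | E) ≈ 0.6601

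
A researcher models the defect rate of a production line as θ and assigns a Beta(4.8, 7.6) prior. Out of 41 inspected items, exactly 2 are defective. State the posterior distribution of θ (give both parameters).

The binomial likelihood is conjugate to the Beta prior: with 2 successes and 39 failures, the posterior is Beta(4.8+2, 7.6+39) = Beta(6.8, 46.6).

Posterior: Beta(6.8, 46.6)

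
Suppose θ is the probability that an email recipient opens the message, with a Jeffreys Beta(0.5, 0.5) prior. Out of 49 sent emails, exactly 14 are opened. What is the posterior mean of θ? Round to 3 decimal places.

The binomial likelihood is conjugate to the Beta prior: with 14 successes and 35 failures, the posterior is Beta(0.5+14, 0.5+35) = Beta(14.5, 35.5).
E[θ | data] = 14.5/(14.5+35.5) = 0.290.

Posterior mean ≈ 0.290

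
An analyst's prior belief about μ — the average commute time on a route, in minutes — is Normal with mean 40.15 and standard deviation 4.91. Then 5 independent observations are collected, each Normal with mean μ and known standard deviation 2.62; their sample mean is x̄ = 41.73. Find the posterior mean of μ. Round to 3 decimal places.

With known σ, the Normal prior is conjugate. Weight on the data is w = (n/σ²)/(n/σ² + 1/τ₀²) = 0.728396/(0.728396+0.0414798) = 0.94612.
Posterior mean = w·x̄ + (1−w)·μ₀ = 0.94612·41.73 + 0.053879·40.15 = 41.645.

Posterior mean ≈ 41.645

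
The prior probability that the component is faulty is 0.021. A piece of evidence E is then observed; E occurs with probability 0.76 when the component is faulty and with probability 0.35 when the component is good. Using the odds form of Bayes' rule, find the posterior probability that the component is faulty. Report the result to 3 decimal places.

Prior odds = 0.021/(1−0.021) = 0.021450. In log-odds, ln(0.021450) = -3.8420.
Add log likelihood ratio: ln(2.1714) = 0.77539.
Posterior log-odds = -3.0666, so posterior odds = exp(-3.0666) = 0.046578. Converting, P(H|E) = 0.046578/1.0466 = 0.045.

Posterior probability ≈ 0.045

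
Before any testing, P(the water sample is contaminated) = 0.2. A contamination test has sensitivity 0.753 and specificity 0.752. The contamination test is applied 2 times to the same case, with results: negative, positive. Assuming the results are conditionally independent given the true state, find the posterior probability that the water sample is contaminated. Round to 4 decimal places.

Posterior P(H) ≈ 0.1996

With H the event that the water sample is contaminated, the joint likelihood of the observed sequence is P(data|H) = 0.247·0.753 = 0.18599 and P(data|¬H) = 0.752·0.248 = 0.18650.
Bayes: P(H|data) = 0.2·0.18599 / (0.2·0.18599 + 0.8·0.18650) = 0.037198/0.18639 = 0.1996.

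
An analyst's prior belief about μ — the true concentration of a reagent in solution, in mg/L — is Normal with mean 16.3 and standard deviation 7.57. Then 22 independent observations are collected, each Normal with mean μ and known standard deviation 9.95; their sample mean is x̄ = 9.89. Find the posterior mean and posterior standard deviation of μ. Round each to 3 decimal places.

Prior precision 1/τ₀² = 1/7.57² = 0.0174505; data precision n/σ² = 22/9.95² = 0.222217.
Posterior precision = 0.0174505 + 0.222217 = 0.239667, giving posterior SD = 1/√0.239667 = 2.043.
Posterior mean = (0.0174505·16.3 + 0.222217·9.89) / 0.239667 = 10.357.

Posterior mean ≈ 10.357; posterior SD ≈ 2.043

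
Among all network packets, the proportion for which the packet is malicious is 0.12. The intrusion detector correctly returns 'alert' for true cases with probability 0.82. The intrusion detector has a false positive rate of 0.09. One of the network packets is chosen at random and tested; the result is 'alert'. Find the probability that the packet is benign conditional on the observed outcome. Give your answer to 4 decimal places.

Write H for 'the packet is malicious'. Prior odds H:¬H = 0.12/0.88 = 0.13636. For the 'alert' outcome, the likelihood ratio is 0.82/0.09 = 9.1111.
Posterior odds = 0.13636 × 9.1111 = 1.2424, so P(H|E) = 1.2424/(1+1.2424) = 0.5541. Then P(¬H|E) = 1 − 0.5541 = 0.4459.

P(¬H | E) ≈ 0.4459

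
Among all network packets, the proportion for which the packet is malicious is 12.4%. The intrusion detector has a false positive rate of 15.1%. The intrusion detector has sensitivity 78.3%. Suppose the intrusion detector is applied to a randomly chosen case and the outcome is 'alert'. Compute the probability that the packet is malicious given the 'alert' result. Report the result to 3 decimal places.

Let H be the event that the packet is malicious. P(H) = 0.124, so P(¬H) = 0.876. With E the 'alert' result, P(E|H) = 0.783 and P(E|¬H) = 0.151.
P(E) = 0.783·0.124 + 0.151·0.876 = 0.097092 + 0.13228 = 0.22937.
By Bayes' theorem, P(H|E) = 0.097092 / 0.22937 = 0.423.

P(H | E) ≈ 0.423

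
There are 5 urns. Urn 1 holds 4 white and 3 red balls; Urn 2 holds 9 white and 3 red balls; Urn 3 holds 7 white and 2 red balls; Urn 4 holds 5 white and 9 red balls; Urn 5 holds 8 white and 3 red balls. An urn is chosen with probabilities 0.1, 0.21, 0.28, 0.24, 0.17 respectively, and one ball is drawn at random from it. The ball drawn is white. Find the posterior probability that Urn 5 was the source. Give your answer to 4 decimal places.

Posterior probability ≈ 0.1926

P(white|Urn 1) = 0.5714; P(white|Urn 2) = 0.75; P(white|Urn 3) = 0.7778; P(white|Urn 4) = 0.3571; P(white|Urn 5) = 0.7273.
Prior × likelihood for each source: 0.1·0.5714=0.05714, 0.21·0.75=0.1575, 0.28·0.7778=0.2178, 0.24·0.3571=0.08571, 0.17·0.7273=0.1236. Summing gives P(white) = 0.64177.
P(Urn 5 | white) = 0.1236 / 0.64177 = 0.1926.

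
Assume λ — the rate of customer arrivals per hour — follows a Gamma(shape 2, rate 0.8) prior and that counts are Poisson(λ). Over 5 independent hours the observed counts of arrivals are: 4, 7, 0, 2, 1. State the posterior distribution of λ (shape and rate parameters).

Total count ∑xᵢ = 14 over n = 5 hours.
Gamma is conjugate to the Poisson likelihood: posterior is Gamma(shape = 2+14 = 16, rate = 0.8+5 = 5.8).

Posterior: Gamma(shape=16, rate=5.8)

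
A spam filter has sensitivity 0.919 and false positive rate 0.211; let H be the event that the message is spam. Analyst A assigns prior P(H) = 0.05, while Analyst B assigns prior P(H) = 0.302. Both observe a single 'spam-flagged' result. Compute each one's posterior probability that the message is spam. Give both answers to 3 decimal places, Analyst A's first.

Analyst A: 0.186; Analyst B: 0.653

The likelihood ratio for a 'spam-flagged' result is 0.919/0.211 = 4.3555.
Analyst A: prior odds 0.05/0.95 = 0.052632; posterior odds 0.22923; posterior probability 0.186.
Analyst B: prior odds 0.302/0.698 = 0.43266; posterior odds 1.8844; posterior probability 0.653.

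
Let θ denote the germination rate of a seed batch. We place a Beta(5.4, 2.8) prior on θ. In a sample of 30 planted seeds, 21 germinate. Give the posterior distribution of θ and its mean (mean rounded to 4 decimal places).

Posterior: Beta(26.4, 11.8); mean ≈ 0.6911

Observing 21 successes and 9 failures updates Beta(5.4, 2.8) by adding the success and failure counts to the two shape parameters: α = 5.4+21 = 26.4, β = 2.8+9 = 11.8.
Posterior mean = α/(α+β) = 26.4/38.2 = 0.6911.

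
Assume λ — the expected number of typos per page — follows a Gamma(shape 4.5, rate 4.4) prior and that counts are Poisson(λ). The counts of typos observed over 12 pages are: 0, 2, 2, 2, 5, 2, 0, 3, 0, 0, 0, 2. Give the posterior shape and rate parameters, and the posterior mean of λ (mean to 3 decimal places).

Posterior: Gamma(shape=22.5, rate=16.4); mean ≈ 1.372

Total count ∑xᵢ = 18 over n = 12 pages.
Gamma is conjugate to the Poisson likelihood: posterior is Gamma(shape = 4.5+18 = 22.5, rate = 4.4+12 = 16.4).
E[λ | data] = 22.5/16.4 = 1.372.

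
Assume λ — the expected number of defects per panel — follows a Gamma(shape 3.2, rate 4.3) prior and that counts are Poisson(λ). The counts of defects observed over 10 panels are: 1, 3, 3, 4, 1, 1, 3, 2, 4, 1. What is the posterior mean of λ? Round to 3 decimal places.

Posterior mean ≈ 1.832

Total count ∑xᵢ = 23 over n = 10 panels.
Gamma is conjugate to the Poisson likelihood: posterior is Gamma(shape = 3.2+23 = 26.2, rate = 4.3+10 = 14.3).
Posterior mean = shape/rate = 26.2/14.3 = 1.832.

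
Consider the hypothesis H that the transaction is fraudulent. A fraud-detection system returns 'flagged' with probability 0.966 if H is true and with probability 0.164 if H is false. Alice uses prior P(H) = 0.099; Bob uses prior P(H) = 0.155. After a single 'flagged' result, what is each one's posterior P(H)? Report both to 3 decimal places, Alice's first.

The likelihood ratio for a 'flagged' result is 0.966/0.164 = 5.8902.
Alice: prior odds 0.099/0.901 = 0.10988; posterior odds 0.64721; posterior probability 0.393.
Bob: prior odds 0.155/0.845 = 0.18343; posterior odds 1.0805; posterior probability 0.519.

Alice: 0.393; Bob: 0.519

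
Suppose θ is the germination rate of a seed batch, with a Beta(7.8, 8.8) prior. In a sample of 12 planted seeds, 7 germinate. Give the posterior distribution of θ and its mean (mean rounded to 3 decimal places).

The binomial likelihood is conjugate to the Beta prior: with 7 successes and 5 failures, the posterior is Beta(7.8+7, 8.8+5) = Beta(14.8, 13.8).
E[θ | data] = 14.8/(14.8+13.8) = 0.517.

Posterior: Beta(14.8, 13.8); mean ≈ 0.517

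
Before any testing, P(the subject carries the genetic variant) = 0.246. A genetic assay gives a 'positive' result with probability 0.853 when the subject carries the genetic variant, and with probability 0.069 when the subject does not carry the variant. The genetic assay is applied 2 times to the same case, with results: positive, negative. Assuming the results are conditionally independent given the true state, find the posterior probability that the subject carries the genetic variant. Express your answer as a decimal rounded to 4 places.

Posterior P(H) ≈ 0.3891

Let H be the event that the subject carries the genetic variant; start with P(H) = 0.246. P('positive'|H) = 0.853, P('positive'|¬H) = 0.069.
Update on result 1 ('positive'): P(H) ← 0.853·0.2460 / (0.853·0.2460 + 0.069·0.7540) = 0.20984/0.26186 = 0.8013.
Update on result 2 ('negative'): P(H) ← 0.147·0.8013 / (0.147·0.8013 + 0.931·0.1987) = 0.11779/0.30276 = 0.3891.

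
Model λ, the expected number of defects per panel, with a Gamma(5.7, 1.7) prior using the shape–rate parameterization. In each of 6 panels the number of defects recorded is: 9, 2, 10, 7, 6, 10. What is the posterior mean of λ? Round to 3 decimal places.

Posterior mean ≈ 6.455

The Poisson likelihood adds the total count to the shape and the number of exposure periods to the rate. Here ∑xᵢ = 44 and n = 6, so shape 5.7→49.7 and rate 1.7→7.7.
E[λ | data] = 49.7/7.7 = 6.455.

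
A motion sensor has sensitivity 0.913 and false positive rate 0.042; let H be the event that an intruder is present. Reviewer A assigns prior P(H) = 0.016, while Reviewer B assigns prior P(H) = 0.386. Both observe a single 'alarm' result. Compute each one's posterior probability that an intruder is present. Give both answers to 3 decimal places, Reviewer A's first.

Reviewer A: 0.261; Reviewer B: 0.932

The likelihood ratio for an 'alarm' result is 0.913/0.042 = 21.738.
Reviewer A: prior odds 0.016/0.984 = 0.016260; posterior odds 0.35346; posterior probability 0.261.
Reviewer B: prior odds 0.386/0.614 = 0.62866; posterior odds 13.666; posterior probability 0.932.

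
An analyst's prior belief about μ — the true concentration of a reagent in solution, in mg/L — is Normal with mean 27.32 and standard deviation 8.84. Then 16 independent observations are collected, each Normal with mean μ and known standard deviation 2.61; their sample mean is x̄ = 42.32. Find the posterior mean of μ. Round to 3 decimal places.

Posterior mean ≈ 42.239

With known σ, the Normal prior is conjugate. Weight on the data is w = (n/σ²)/(n/σ² + 1/τ₀²) = 2.34876/(2.34876+0.0127966) = 0.99458.
Posterior mean = w·x̄ + (1−w)·μ₀ = 0.99458·42.32 + 0.0054187·27.32 = 42.239.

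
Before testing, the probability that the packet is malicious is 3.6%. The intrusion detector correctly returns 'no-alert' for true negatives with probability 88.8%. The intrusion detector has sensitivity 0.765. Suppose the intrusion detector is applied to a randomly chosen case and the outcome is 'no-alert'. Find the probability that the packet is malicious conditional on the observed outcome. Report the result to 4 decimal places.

P(H | E) ≈ 0.0098

Let H be the event that the packet is malicious. P(H) = 0.036, so P(¬H) = 0.964. With E the 'no-alert' result, P(E|H) = 0.235 and P(E|¬H) = 0.888.
P(E) = 0.235·0.036 + 0.888·0.964 = 0.0084600 + 0.85603 = 0.86449.
By Bayes' theorem, P(H|E) = 0.0084600 / 0.86449 = 0.0098.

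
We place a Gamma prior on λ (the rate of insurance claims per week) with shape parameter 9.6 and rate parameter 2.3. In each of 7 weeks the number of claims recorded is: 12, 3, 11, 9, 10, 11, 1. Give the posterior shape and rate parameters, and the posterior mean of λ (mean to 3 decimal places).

Total count ∑xᵢ = 57 over n = 7 weeks.
Gamma is conjugate to the Poisson likelihood: posterior is Gamma(shape = 9.6+57 = 66.6, rate = 2.3+7 = 9.3).
E[λ | data] = 66.6/9.3 = 7.161.

Posterior: Gamma(shape=66.6, rate=9.3); mean ≈ 7.161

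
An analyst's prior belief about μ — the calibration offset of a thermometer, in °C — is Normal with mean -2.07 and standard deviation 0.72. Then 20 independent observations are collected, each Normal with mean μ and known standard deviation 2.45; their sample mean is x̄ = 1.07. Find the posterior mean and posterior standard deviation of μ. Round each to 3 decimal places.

Posterior mean ≈ -0.081; posterior SD ≈ 0.436

With known σ, the Normal prior is conjugate. Weight on the data is w = (n/σ²)/(n/σ² + 1/τ₀²) = 3.33195/(3.33195+1.92901) = 0.63333.
Posterior mean = w·x̄ + (1−w)·μ₀ = 0.63333·1.07 + 0.36667·-2.07 = -0.081. Posterior variance = 1/(3.33195+1.92901) = 0.190079, so SD = 0.436.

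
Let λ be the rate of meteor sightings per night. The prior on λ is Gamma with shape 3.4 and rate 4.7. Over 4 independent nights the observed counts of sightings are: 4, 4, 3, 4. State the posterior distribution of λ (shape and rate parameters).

Posterior: Gamma(shape=18.4, rate=8.7)

Total count ∑xᵢ = 15 over n = 4 nights.
Gamma is conjugate to the Poisson likelihood: posterior is Gamma(shape = 3.4+15 = 18.4, rate = 4.7+4 = 8.7).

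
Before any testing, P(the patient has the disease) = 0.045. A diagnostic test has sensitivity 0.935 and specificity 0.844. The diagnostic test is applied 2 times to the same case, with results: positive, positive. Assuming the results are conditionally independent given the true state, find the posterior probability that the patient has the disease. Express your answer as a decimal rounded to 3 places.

Posterior P(H) ≈ 0.629

Let H be the event that the patient has the disease; start with P(H) = 0.045. P('positive'|H) = 0.935, P('positive'|¬H) = 0.156.
Update on result 1 ('positive'): P(H) ← 0.935·0.0450 / (0.935·0.0450 + 0.156·0.9550) = 0.042075/0.19106 = 0.2202.
Update on result 2 ('positive'): P(H) ← 0.935·0.2202 / (0.935·0.2202 + 0.156·0.7798) = 0.20591/0.32755 = 0.6286.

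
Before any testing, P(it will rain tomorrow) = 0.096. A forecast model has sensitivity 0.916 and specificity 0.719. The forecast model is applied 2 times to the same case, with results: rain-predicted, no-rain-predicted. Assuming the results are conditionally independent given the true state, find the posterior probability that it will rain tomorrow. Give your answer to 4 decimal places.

Let H be the event that it will rain tomorrow; start with P(H) = 0.096. P('rain-predicted'|H) = 0.916, P('rain-predicted'|¬H) = 0.281.
Update on result 1 ('rain-predicted'): P(H) ← 0.916·0.0960 / (0.916·0.0960 + 0.281·0.9040) = 0.087936/0.34196 = 0.2572.
Update on result 2 ('no-rain-predicted'): P(H) ← 0.084·0.2572 / (0.084·0.2572 + 0.719·0.7428) = 0.021601/0.55571 = 0.0389.

Posterior P(H) ≈ 0.0389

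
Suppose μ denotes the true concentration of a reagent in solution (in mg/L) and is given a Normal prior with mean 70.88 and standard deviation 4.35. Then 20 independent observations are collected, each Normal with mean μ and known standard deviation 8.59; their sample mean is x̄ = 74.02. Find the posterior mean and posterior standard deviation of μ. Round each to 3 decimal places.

With known σ, the Normal prior is conjugate. Weight on the data is w = (n/σ²)/(n/σ² + 1/τ₀²) = 0.271046/(0.271046+0.0528471) = 0.83684.
Posterior mean = w·x̄ + (1−w)·μ₀ = 0.83684·74.02 + 0.16316·70.88 = 73.508. Posterior variance = 1/(0.271046+0.0528471) = 3.08743, so SD = 1.757.

Posterior mean ≈ 73.508; posterior SD ≈ 1.757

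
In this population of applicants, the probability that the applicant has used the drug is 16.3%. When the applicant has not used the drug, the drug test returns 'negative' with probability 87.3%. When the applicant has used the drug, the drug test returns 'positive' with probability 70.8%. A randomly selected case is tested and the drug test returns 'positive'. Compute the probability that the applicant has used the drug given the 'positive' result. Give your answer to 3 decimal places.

Let H be the event that the applicant has used the drug. P(H) = 0.163, so P(¬H) = 0.837. With E the 'positive' result, P(E|H) = 0.708 and P(E|¬H) = 0.127.
P(E) = 0.708·0.163 + 0.127·0.837 = 0.11540 + 0.10630 = 0.22170.
By Bayes' theorem, P(H|E) = 0.11540 / 0.22170 = 0.521.

P(H | E) ≈ 0.521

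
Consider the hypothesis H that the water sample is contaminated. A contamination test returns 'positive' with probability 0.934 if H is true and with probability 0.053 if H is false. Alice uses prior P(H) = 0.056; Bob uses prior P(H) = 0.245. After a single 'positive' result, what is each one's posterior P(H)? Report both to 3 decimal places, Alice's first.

P('+'|H) = 0.934, P('+'|¬H) = 0.053.
Alice: numerator 0.934·0.056 = 0.052304; evidence = 0.052304+0.053·0.944 = 0.10234; posterior = 0.511.
Bob: numerator 0.934·0.245 = 0.22883; evidence = 0.22883+0.053·0.755 = 0.26885; posterior = 0.851.

Alice: 0.511; Bob: 0.851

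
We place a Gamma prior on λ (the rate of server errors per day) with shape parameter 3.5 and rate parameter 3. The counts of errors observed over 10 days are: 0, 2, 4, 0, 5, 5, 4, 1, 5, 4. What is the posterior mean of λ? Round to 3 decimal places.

Posterior mean ≈ 2.577

Total count ∑xᵢ = 30 over n = 10 days.
Gamma is conjugate to the Poisson likelihood: posterior is Gamma(shape = 3.5+30 = 33.5, rate = 3+10 = 13).
E[λ | data] = 33.5/13 = 2.577.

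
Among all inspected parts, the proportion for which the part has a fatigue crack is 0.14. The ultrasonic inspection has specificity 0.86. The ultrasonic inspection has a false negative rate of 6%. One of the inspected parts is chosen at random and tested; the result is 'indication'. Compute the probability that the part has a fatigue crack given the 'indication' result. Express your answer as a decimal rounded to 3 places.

P(H | E) ≈ 0.522

Write H for 'the part has a fatigue crack'. Prior odds H:¬H = 0.14/0.86 = 0.16279. For the 'indication' outcome, the likelihood ratio is 0.94/0.14 = 6.7143.
Posterior odds = 0.16279 × 6.7143 = 1.0930, so P(H|E) = 1.0930/(1+1.0930) = 0.522.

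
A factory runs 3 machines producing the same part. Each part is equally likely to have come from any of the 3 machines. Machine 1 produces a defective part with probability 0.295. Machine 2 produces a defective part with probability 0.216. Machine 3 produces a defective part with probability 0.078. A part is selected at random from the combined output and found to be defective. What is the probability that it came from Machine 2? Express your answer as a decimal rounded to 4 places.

Posterior probability ≈ 0.3667

P(defective|M1) = 0.295; P(defective|M2) = 0.216; P(defective|M3) = 0.078.
Prior × likelihood for each source: 0.333333·0.295=0.09833, 0.333333·0.216=0.07200, 0.333333·0.078=0.02600. Summing gives P(defective) = 0.19633.
P(Machine 2 | defective) = 0.07200 / 0.19633 = 0.3667.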